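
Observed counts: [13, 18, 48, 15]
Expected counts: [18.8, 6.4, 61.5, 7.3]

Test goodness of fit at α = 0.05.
Chi-square goodness of fit test:
H₀: observed counts match expected distribution
H₁: observed counts differ from expected distribution
df = k - 1 = 3
χ² = Σ(O - E)²/E
   = (13 - 18.8)²/18.8 + (18 - 6.4)²/6.4 + (48 - 61.5)²/61.5 + (15 - 7.3)²/7.3
   = 1.789 + 21.025 + 2.963 + 8.122
   = 33.90
p-value < 0.0001

Since p-value < α = 0.05, we reject H₀.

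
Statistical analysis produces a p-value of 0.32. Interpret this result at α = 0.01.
Since p = 0.32 > α = 0.01, fail to reject H₀.
There is insufficient evidence to reject the null hypothesis; the result is not statistically significant at the 0.01 level.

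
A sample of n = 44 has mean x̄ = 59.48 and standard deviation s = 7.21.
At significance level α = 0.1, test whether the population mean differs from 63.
One-sample t-test:
H₀: μ = 63
H₁: μ ≠ 63
df = n - 1 = 43
t = (x̄ - μ₀) / (s/√n) = (59.48 - 63) / (7.21/√44) = -3.238
p-value = 0.0023

Since p-value < α = 0.1, we reject H₀.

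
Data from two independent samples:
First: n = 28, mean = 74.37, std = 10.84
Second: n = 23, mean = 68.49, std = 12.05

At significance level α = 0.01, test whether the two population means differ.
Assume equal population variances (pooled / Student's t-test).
Student's two-sample t-test (equal variances):
H₀: μ₁ = μ₂
H₁: μ₁ ≠ μ₂
df = n₁ + n₂ - 2 = 49
Pooled variance s_p² = [(n₁-1)s₁² + (n₂-1)s₂²] / (n₁ + n₂ - 2) = [(27)(10.84²) + (22)(12.05²)] / 49 = 129.9409
SE = √(s_p²(1/n₁ + 1/n₂)) = √(129.9409 × (1/28 + 1/23)) = 3.2079
t = (x̄₁ - x̄₂) / SE = (74.37 - 68.49) / 3.2079 = 5.88 / 3.2079 = 1.833
p-value = 0.0729

Since p-value > α = 0.01, we fail to reject H₀.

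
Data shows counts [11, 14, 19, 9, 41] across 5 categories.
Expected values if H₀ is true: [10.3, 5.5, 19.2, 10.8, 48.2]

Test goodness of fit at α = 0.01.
Chi-square goodness of fit test:
H₀: observed counts match expected distribution
H₁: observed counts differ from expected distribution
df = k - 1 = 4
χ² = Σ(O - E)²/E
   = (11 - 10.3)²/10.3 + (14 - 5.5)²/5.5 + (19 - 19.2)²/19.2 + (9 - 10.8)²/10.8 + (41 - 48.2)²/48.2
   = 0.048 + 13.136 + 0.002 + 0.300 + 1.076
   = 14.56
p-value = 0.0057

Since p-value < α = 0.01, we reject H₀.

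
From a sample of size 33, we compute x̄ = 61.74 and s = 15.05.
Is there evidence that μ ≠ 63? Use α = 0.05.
One-sample t-test:
H₀: μ = 63
H₁: μ ≠ 63
df = n - 1 = 32
t = (x̄ - μ₀) / (s/√n) = (61.74 - 63) / (15.05/√33) = -0.481
p-value = 0.6338

Since p-value > α = 0.05, we fail to reject H₀.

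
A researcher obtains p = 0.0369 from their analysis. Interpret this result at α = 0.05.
Since p = 0.0369 < α = 0.05, reject H₀.
There is sufficient evidence to reject the null hypothesis; the result is statistically significant at the 0.05 level.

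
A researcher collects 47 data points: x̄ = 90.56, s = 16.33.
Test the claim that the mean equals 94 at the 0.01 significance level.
One-sample t-test:
H₀: μ = 94
H₁: μ ≠ 94
df = n - 1 = 46
t = (x̄ - μ₀) / (s/√n) = (90.56 - 94) / (16.33/√47) = -1.444
p-value = 0.1555

Since p-value > α = 0.01, we fail to reject H₀.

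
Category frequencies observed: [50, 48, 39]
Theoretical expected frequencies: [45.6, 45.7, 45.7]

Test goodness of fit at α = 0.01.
Chi-square goodness of fit test:
H₀: observed counts match expected distribution
H₁: observed counts differ from expected distribution
df = k - 1 = 2
χ² = Σ(O - E)²/E
   = (50 - 45.6)²/45.6 + (48 - 45.7)²/45.7 + (39 - 45.7)²/45.7
   = 0.425 + 0.116 + 0.982
   = 1.52
p-value = 0.4671

Since p-value > α = 0.01, we fail to reject H₀.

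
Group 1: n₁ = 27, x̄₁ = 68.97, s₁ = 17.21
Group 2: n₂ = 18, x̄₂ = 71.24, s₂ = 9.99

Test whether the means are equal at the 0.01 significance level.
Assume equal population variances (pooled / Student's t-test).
Student's two-sample t-test (equal variances):
H₀: μ₁ = μ₂
H₁: μ₁ ≠ μ₂
df = n₁ + n₂ - 2 = 43
Pooled variance s_p² = [(n₁-1)s₁² + (n₂-1)s₂²] / (n₁ + n₂ - 2) = [(26)(17.21²) + (17)(9.99²)] / 43 = 218.5439
SE = √(s_p²(1/n₁ + 1/n₂)) = √(218.5439 × (1/27 + 1/18)) = 4.4984
t = (x̄₁ - x̄₂) / SE = (68.97 - 71.24) / 4.4984 = -2.27 / 4.4984 = -0.505
p-value = 0.6164

Since p-value > α = 0.01, we fail to reject H₀.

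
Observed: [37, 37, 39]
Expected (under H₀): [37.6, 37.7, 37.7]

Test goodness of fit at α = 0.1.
Chi-square goodness of fit test:
H₀: observed counts match expected distribution
H₁: observed counts differ from expected distribution
df = k - 1 = 2
χ² = Σ(O - E)²/E
   = (37 - 37.6)²/37.6 + (37 - 37.7)²/37.7 + (39 - 37.7)²/37.7
   = 0.010 + 0.013 + 0.045
   = 0.07
p-value = 0.9669

Since p-value > α = 0.1, we fail to reject H₀.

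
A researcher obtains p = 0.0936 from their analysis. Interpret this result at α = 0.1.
Since p = 0.0936 < α = 0.1, reject H₀.
There is sufficient evidence to reject the null hypothesis; the result is statistically significant at the 0.1 level.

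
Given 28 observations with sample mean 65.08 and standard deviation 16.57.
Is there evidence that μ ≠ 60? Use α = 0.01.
One-sample t-test:
H₀: μ = 60
H₁: μ ≠ 60
df = n - 1 = 27
t = (x̄ - μ₀) / (s/√n) = (65.08 - 60) / (16.57/√28) = 1.622
p-value = 0.1164

Since p-value > α = 0.01, we fail to reject H₀.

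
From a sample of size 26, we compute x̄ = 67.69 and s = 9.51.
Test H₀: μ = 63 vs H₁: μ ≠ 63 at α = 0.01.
One-sample t-test:
H₀: μ = 63
H₁: μ ≠ 63
df = n - 1 = 25
t = (x̄ - μ₀) / (s/√n) = (67.69 - 63) / (9.51/√26) = 2.515
p-value = 0.0187

Since p-value > α = 0.01, we fail to reject H₀.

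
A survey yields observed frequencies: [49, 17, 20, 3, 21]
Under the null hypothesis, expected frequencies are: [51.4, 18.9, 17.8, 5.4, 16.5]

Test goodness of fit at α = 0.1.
Chi-square goodness of fit test:
H₀: observed counts match expected distribution
H₁: observed counts differ from expected distribution
df = k - 1 = 4
χ² = Σ(O - E)²/E
   = (49 - 51.4)²/51.4 + (17 - 18.9)²/18.9 + (20 - 17.8)²/17.8 + (3 - 5.4)²/5.4 + (21 - 16.5)²/16.5
   = 0.112 + 0.191 + 0.272 + 1.067 + 1.227
   = 2.87
p-value = 0.5800

Since p-value > α = 0.1, we fail to reject H₀.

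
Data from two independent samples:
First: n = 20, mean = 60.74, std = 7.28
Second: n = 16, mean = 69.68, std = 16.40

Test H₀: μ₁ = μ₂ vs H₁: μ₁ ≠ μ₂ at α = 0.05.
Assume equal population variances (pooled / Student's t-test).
Student's two-sample t-test (equal variances):
H₀: μ₁ = μ₂
H₁: μ₁ ≠ μ₂
df = n₁ + n₂ - 2 = 34
Pooled variance s_p² = [(n₁-1)s₁² + (n₂-1)s₂²] / (n₁ + n₂ - 2) = [(19)(7.28²) + (15)(16.40²)] / 34 = 148.2756
SE = √(s_p²(1/n₁ + 1/n₂)) = √(148.2756 × (1/20 + 1/16)) = 4.0842
t = (x̄₁ - x̄₂) / SE = (60.74 - 69.68) / 4.0842 = -8.94 / 4.0842 = -2.189
p-value = 0.0356

Since p-value < α = 0.05, we reject H₀.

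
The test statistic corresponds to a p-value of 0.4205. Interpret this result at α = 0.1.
Since p = 0.4205 > α = 0.1, fail to reject H₀.
There is insufficient evidence to reject the null hypothesis; the result is not statistically significant at the 0.1 level.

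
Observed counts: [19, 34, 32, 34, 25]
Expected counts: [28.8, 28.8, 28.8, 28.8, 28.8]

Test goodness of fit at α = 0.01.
Chi-square goodness of fit test:
H₀: observed counts match expected distribution
H₁: observed counts differ from expected distribution
df = k - 1 = 4
χ² = Σ(O - E)²/E
   = (19 - 28.8)²/28.8 + (34 - 28.8)²/28.8 + (32 - 28.8)²/28.8 + (34 - 28.8)²/28.8 + (25 - 28.8)²/28.8
   = 3.335 + 0.939 + 0.356 + 0.939 + 0.501
   = 6.07
p-value = 0.1940

Since p-value > α = 0.01, we fail to reject H₀.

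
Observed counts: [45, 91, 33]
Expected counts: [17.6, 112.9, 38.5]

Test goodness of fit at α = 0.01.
Chi-square goodness of fit test:
H₀: observed counts match expected distribution
H₁: observed counts differ from expected distribution
df = k - 1 = 2
χ² = Σ(O - E)²/E
   = (45 - 17.6)²/17.6 + (91 - 112.9)²/112.9 + (33 - 38.5)²/38.5
   = 42.657 + 4.248 + 0.786
   = 47.69
p-value < 0.0001

Since p-value < α = 0.01, we reject H₀.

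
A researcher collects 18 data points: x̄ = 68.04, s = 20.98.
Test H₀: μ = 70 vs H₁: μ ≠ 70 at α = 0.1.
One-sample t-test:
H₀: μ = 70
H₁: μ ≠ 70
df = n - 1 = 17
t = (x̄ - μ₀) / (s/√n) = (68.04 - 70) / (20.98/√18) = -0.396
p-value = 0.6968

Since p-value > α = 0.1, we fail to reject H₀.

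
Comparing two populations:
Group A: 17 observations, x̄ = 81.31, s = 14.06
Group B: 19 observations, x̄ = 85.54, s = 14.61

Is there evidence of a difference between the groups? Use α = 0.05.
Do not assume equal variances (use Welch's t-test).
Welch's two-sample t-test:
H₀: μ₁ = μ₂
H₁: μ₁ ≠ μ₂
s₁²/n₁ = 14.06²/17 = 11.6284,  s₂²/n₂ = 14.61²/19 = 11.2343
SE = √(s₁²/n₁ + s₂²/n₂) = √(11.6284 + 11.2343) = 4.7815
df (Welch-Satterthwaite) = (s₁²/n₁ + s₂²/n₂)² / [(s₁²/n₁)²/(n₁-1) + (s₂²/n₂)²/(n₂-1)] ≈ 33.80
t = (x̄₁ - x̄₂) / SE = (81.31 - 85.54) / 4.7815 = -4.23 / 4.7815 = -0.885
p-value = 0.3826

Since p-value > α = 0.05, we fail to reject H₀.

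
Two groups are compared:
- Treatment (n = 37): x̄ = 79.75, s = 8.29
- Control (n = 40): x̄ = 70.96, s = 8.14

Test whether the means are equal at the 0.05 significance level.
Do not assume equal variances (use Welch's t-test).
Welch's two-sample t-test:
H₀: μ₁ = μ₂
H₁: μ₁ ≠ μ₂
s₁²/n₁ = 8.29²/37 = 1.8574,  s₂²/n₂ = 8.14²/40 = 1.6565
SE = √(s₁²/n₁ + s₂²/n₂) = √(1.8574 + 1.6565) = 1.8745
df (Welch-Satterthwaite) = (s₁²/n₁ + s₂²/n₂)² / [(s₁²/n₁)²/(n₁-1) + (s₂²/n₂)²/(n₂-1)] ≈ 74.30
t = (x̄₁ - x̄₂) / SE = (79.75 - 70.96) / 1.8745 = 8.79 / 1.8745 = 4.689
p-value < 0.0001

Since p-value < α = 0.05, we reject H₀.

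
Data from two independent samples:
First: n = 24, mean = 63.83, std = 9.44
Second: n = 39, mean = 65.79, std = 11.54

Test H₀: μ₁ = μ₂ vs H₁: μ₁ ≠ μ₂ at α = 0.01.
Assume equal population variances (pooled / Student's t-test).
Student's two-sample t-test (equal variances):
H₀: μ₁ = μ₂
H₁: μ₁ ≠ μ₂
df = n₁ + n₂ - 2 = 61
Pooled variance s_p² = [(n₁-1)s₁² + (n₂-1)s₂²] / (n₁ + n₂ - 2) = [(23)(9.44²) + (38)(11.54²)] / 61 = 116.5596
SE = √(s_p²(1/n₁ + 1/n₂)) = √(116.5596 × (1/24 + 1/39)) = 2.8010
t = (x̄₁ - x̄₂) / SE = (63.83 - 65.79) / 2.8010 = -1.96 / 2.8010 = -0.700
p-value = 0.4867

Since p-value > α = 0.01, we fail to reject H₀.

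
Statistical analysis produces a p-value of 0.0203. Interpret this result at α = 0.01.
Since p = 0.0203 > α = 0.01, fail to reject H₀.
There is insufficient evidence to reject the null hypothesis; the result is not statistically significant at the 0.01 level.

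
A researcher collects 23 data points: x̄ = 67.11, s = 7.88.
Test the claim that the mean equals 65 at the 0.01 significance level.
One-sample t-test:
H₀: μ = 65
H₁: μ ≠ 65
df = n - 1 = 22
t = (x̄ - μ₀) / (s/√n) = (67.11 - 65) / (7.88/√23) = 1.284
p-value = 0.2124

Since p-value > α = 0.01, we fail to reject H₀.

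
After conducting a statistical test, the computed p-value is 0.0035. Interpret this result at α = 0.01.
Since p = 0.0035 < α = 0.01, reject H₀.
There is sufficient evidence to reject the null hypothesis; the result is statistically significant at the 0.01 level.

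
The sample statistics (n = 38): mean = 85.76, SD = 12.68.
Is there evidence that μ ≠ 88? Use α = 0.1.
One-sample t-test:
H₀: μ = 88
H₁: μ ≠ 88
df = n - 1 = 37
t = (x̄ - μ₀) / (s/√n) = (85.76 - 88) / (12.68/√38) = -1.089
p-value = 0.2832

Since p-value > α = 0.1, we fail to reject H₀.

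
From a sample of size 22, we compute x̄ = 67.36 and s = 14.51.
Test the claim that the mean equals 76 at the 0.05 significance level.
One-sample t-test:
H₀: μ = 76
H₁: μ ≠ 76
df = n - 1 = 21
t = (x̄ - μ₀) / (s/√n) = (67.36 - 76) / (14.51/√22) = -2.793
p-value = 0.0109

Since p-value < α = 0.05, we reject H₀.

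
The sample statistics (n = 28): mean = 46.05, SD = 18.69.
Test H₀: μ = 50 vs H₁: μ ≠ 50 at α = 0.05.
One-sample t-test:
H₀: μ = 50
H₁: μ ≠ 50
df = n - 1 = 27
t = (x̄ - μ₀) / (s/√n) = (46.05 - 50) / (18.69/√28) = -1.118
p-value = 0.2733

Since p-value > α = 0.05, we fail to reject H₀.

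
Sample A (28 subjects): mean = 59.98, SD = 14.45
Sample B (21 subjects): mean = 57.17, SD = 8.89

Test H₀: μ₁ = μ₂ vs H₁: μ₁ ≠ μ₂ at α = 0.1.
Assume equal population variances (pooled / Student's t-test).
Student's two-sample t-test (equal variances):
H₀: μ₁ = μ₂
H₁: μ₁ ≠ μ₂
df = n₁ + n₂ - 2 = 47
Pooled variance s_p² = [(n₁-1)s₁² + (n₂-1)s₂²] / (n₁ + n₂ - 2) = [(27)(14.45²) + (20)(8.89²)] / 47 = 153.5811
SE = √(s_p²(1/n₁ + 1/n₂)) = √(153.5811 × (1/28 + 1/21)) = 3.5775
t = (x̄₁ - x̄₂) / SE = (59.98 - 57.17) / 3.5775 = 2.81 / 3.5775 = 0.785
p-value = 0.4361

Since p-value > α = 0.1, we fail to reject H₀.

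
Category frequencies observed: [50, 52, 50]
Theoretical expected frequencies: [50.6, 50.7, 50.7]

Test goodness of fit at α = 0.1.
Chi-square goodness of fit test:
H₀: observed counts match expected distribution
H₁: observed counts differ from expected distribution
df = k - 1 = 2
χ² = Σ(O - E)²/E
   = (50 - 50.6)²/50.6 + (52 - 50.7)²/50.7 + (50 - 50.7)²/50.7
   = 0.007 + 0.033 + 0.010
   = 0.05
p-value = 0.9753

Since p-value > α = 0.1, we fail to reject H₀.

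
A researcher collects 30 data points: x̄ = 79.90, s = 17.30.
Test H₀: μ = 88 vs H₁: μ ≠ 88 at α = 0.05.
One-sample t-test:
H₀: μ = 88
H₁: μ ≠ 88
df = n - 1 = 29
t = (x̄ - μ₀) / (s/√n) = (79.90 - 88) / (17.30/√30) = -2.564
p-value = 0.0158

Since p-value < α = 0.05, we reject H₀.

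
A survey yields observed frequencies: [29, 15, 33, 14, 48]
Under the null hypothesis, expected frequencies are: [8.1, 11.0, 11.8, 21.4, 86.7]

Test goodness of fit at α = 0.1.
Chi-square goodness of fit test:
H₀: observed counts match expected distribution
H₁: observed counts differ from expected distribution
df = k - 1 = 4
χ² = Σ(O - E)²/E
   = (29 - 8.1)²/8.1 + (15 - 11.0)²/11.0 + (33 - 11.8)²/11.8 + (14 - 21.4)²/21.4 + (48 - 86.7)²/86.7
   = 53.927 + 1.455 + 38.088 + 2.559 + 17.274
   = 113.30
p-value < 0.0001

Since p-value < α = 0.1, we reject H₀.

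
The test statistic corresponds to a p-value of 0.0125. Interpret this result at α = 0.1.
Since p = 0.0125 < α = 0.1, reject H₀.
There is sufficient evidence to reject the null hypothesis; the result is statistically significant at the 0.1 level.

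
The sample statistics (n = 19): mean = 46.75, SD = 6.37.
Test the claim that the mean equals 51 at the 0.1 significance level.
One-sample t-test:
H₀: μ = 51
H₁: μ ≠ 51
df = n - 1 = 18
t = (x̄ - μ₀) / (s/√n) = (46.75 - 51) / (6.37/√19) = -2.908
p-value = 0.0094

Since p-value < α = 0.1, we reject H₀.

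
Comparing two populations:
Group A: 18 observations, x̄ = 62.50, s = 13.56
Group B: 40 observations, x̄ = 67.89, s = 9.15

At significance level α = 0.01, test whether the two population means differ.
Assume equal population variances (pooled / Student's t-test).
Student's two-sample t-test (equal variances):
H₀: μ₁ = μ₂
H₁: μ₁ ≠ μ₂
df = n₁ + n₂ - 2 = 56
Pooled variance s_p² = [(n₁-1)s₁² + (n₂-1)s₂²] / (n₁ + n₂ - 2) = [(17)(13.56²) + (39)(9.15²)] / 56 = 114.1255
SE = √(s_p²(1/n₁ + 1/n₂)) = √(114.1255 × (1/18 + 1/40)) = 3.0321
t = (x̄₁ - x̄₂) / SE = (62.50 - 67.89) / 3.0321 = -5.39 / 3.0321 = -1.778
p-value = 0.0809

Since p-value > α = 0.01, we fail to reject H₀.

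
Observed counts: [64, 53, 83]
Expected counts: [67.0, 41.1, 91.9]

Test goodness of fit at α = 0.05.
Chi-square goodness of fit test:
H₀: observed counts match expected distribution
H₁: observed counts differ from expected distribution
df = k - 1 = 2
χ² = Σ(O - E)²/E
   = (64 - 67.0)²/67.0 + (53 - 41.1)²/41.1 + (83 - 91.9)²/91.9
   = 0.134 + 3.445 + 0.862
   = 4.44
p-value = 0.1085

Since p-value > α = 0.05, we fail to reject H₀.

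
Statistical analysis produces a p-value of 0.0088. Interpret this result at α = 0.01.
Since p = 0.0088 < α = 0.01, reject H₀.
There is sufficient evidence to reject the null hypothesis; the result is statistically significant at the 0.01 level.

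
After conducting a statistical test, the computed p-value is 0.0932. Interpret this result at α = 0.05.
Since p = 0.0932 > α = 0.05, fail to reject H₀.
There is insufficient evidence to reject the null hypothesis; the result is not statistically significant at the 0.05 level.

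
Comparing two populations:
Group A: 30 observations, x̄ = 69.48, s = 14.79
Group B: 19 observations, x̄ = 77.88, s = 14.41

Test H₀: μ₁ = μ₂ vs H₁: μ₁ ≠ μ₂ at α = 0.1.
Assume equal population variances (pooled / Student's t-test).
Student's two-sample t-test (equal variances):
H₀: μ₁ = μ₂
H₁: μ₁ ≠ μ₂
df = n₁ + n₂ - 2 = 47
Pooled variance s_p² = [(n₁-1)s₁² + (n₂-1)s₂²] / (n₁ + n₂ - 2) = [(29)(14.79²) + (18)(14.41²)] / 47 = 214.4946
SE = √(s_p²(1/n₁ + 1/n₂)) = √(214.4946 × (1/30 + 1/19)) = 4.2941
t = (x̄₁ - x̄₂) / SE = (69.48 - 77.88) / 4.2941 = -8.40 / 4.2941 = -1.956
p-value = 0.0564

Since p-value < α = 0.1, we reject H₀.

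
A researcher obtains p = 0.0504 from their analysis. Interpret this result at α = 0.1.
Since p = 0.0504 < α = 0.1, reject H₀.
There is sufficient evidence to reject the null hypothesis; the result is statistically significant at the 0.1 level.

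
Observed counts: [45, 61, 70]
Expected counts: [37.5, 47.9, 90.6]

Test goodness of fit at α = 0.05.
Chi-square goodness of fit test:
H₀: observed counts match expected distribution
H₁: observed counts differ from expected distribution
df = k - 1 = 2
χ² = Σ(O - E)²/E
   = (45 - 37.5)²/37.5 + (61 - 47.9)²/47.9 + (70 - 90.6)²/90.6
   = 1.500 + 3.583 + 4.684
   = 9.77
p-value = 0.0076

Since p-value < α = 0.05, we reject H₀.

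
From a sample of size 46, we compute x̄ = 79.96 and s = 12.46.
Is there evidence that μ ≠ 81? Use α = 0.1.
One-sample t-test:
H₀: μ = 81
H₁: μ ≠ 81
df = n - 1 = 45
t = (x̄ - μ₀) / (s/√n) = (79.96 - 81) / (12.46/√46) = -0.566
p-value = 0.5741

Since p-value > α = 0.1, we fail to reject H₀.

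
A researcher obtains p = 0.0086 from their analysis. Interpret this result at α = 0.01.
Since p = 0.0086 < α = 0.01, reject H₀.
There is sufficient evidence to reject the null hypothesis; the result is statistically significant at the 0.01 level.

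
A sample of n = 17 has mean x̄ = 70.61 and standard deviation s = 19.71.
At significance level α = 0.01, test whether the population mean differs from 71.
One-sample t-test:
H₀: μ = 71
H₁: μ ≠ 71
df = n - 1 = 16
t = (x̄ - μ₀) / (s/√n) = (70.61 - 71) / (19.71/√17) = -0.082
p-value = 0.9360

Since p-value > α = 0.01, we fail to reject H₀.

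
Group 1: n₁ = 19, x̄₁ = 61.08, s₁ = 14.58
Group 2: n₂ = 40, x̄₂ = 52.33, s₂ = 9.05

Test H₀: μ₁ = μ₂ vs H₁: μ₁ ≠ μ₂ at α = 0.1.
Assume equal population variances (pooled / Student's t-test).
Student's two-sample t-test (equal variances):
H₀: μ₁ = μ₂
H₁: μ₁ ≠ μ₂
df = n₁ + n₂ - 2 = 57
Pooled variance s_p² = [(n₁-1)s₁² + (n₂-1)s₂²] / (n₁ + n₂ - 2) = [(18)(14.58²) + (39)(9.05²)] / 57 = 123.1679
SE = √(s_p²(1/n₁ + 1/n₂)) = √(123.1679 × (1/19 + 1/40)) = 3.0922
t = (x̄₁ - x̄₂) / SE = (61.08 - 52.33) / 3.0922 = 8.75 / 3.0922 = 2.830
p-value = 0.0064

Since p-value < α = 0.1, we reject H₀.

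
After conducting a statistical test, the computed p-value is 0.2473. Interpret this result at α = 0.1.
Since p = 0.2473 > α = 0.1, fail to reject H₀.
There is insufficient evidence to reject the null hypothesis; the result is not statistically significant at the 0.1 level.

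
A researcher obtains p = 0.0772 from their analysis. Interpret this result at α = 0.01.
Since p = 0.0772 > α = 0.01, fail to reject H₀.
There is insufficient evidence to reject the null hypothesis; the result is not statistically significant at the 0.01 level.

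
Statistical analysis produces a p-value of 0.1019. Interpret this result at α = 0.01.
Since p = 0.1019 > α = 0.01, fail to reject H₀.
There is insufficient evidence to reject the null hypothesis; the result is not statistically significant at the 0.01 level.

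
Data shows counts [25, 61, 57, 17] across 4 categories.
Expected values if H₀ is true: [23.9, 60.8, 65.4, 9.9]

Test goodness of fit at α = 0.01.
Chi-square goodness of fit test:
H₀: observed counts match expected distribution
H₁: observed counts differ from expected distribution
df = k - 1 = 3
χ² = Σ(O - E)²/E
   = (25 - 23.9)²/23.9 + (61 - 60.8)²/60.8 + (57 - 65.4)²/65.4 + (17 - 9.9)²/9.9
   = 0.051 + 0.001 + 1.079 + 5.092
   = 6.22
p-value = 0.1013

Since p-value > α = 0.01, we fail to reject H₀.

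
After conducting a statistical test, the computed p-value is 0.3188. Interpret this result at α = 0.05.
Since p = 0.3188 > α = 0.05, fail to reject H₀.
There is insufficient evidence to reject the null hypothesis; the result is not statistically significant at the 0.05 level.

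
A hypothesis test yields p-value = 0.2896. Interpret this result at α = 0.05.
Since p = 0.2896 > α = 0.05, fail to reject H₀.
There is insufficient evidence to reject the null hypothesis; the result is not statistically significant at the 0.05 level.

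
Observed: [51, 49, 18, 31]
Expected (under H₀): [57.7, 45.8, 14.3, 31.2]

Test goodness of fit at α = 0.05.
Chi-square goodness of fit test:
H₀: observed counts match expected distribution
H₁: observed counts differ from expected distribution
df = k - 1 = 3
χ² = Σ(O - E)²/E
   = (51 - 57.7)²/57.7 + (49 - 45.8)²/45.8 + (18 - 14.3)²/14.3 + (31 - 31.2)²/31.2
   = 0.778 + 0.224 + 0.957 + 0.001
   = 1.96
p-value = 0.5807

Since p-value > α = 0.05, we fail to reject H₀.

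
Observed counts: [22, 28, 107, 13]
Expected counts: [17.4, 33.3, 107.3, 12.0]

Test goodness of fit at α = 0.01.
Chi-square goodness of fit test:
H₀: observed counts match expected distribution
H₁: observed counts differ from expected distribution
df = k - 1 = 3
χ² = Σ(O - E)²/E
   = (22 - 17.4)²/17.4 + (28 - 33.3)²/33.3 + (107 - 107.3)²/107.3 + (13 - 12.0)²/12.0
   = 1.216 + 0.844 + 0.001 + 0.083
   = 2.14
p-value = 0.5431

Since p-value > α = 0.01, we fail to reject H₀.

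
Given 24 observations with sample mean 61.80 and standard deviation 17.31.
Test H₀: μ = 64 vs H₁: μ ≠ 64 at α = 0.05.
One-sample t-test:
H₀: μ = 64
H₁: μ ≠ 64
df = n - 1 = 23
t = (x̄ - μ₀) / (s/√n) = (61.80 - 64) / (17.31/√24) = -0.623
p-value = 0.5397

Since p-value > α = 0.05, we fail to reject H₀.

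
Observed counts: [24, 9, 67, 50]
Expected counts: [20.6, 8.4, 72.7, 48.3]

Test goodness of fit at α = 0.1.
Chi-square goodness of fit test:
H₀: observed counts match expected distribution
H₁: observed counts differ from expected distribution
df = k - 1 = 3
χ² = Σ(O - E)²/E
   = (24 - 20.6)²/20.6 + (9 - 8.4)²/8.4 + (67 - 72.7)²/72.7 + (50 - 48.3)²/48.3
   = 0.561 + 0.043 + 0.447 + 0.060
   = 1.11
p-value = 0.7745

Since p-value > α = 0.1, we fail to reject H₀.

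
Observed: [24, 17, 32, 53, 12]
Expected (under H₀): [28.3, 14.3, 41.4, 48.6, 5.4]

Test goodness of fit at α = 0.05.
Chi-square goodness of fit test:
H₀: observed counts match expected distribution
H₁: observed counts differ from expected distribution
df = k - 1 = 4
χ² = Σ(O - E)²/E
   = (24 - 28.3)²/28.3 + (17 - 14.3)²/14.3 + (32 - 41.4)²/41.4 + (53 - 48.6)²/48.6 + (12 - 5.4)²/5.4
   = 0.653 + 0.510 + 2.134 + 0.398 + 8.067
   = 11.76
p-value = 0.0192

Since p-value < α = 0.05, we reject H₀.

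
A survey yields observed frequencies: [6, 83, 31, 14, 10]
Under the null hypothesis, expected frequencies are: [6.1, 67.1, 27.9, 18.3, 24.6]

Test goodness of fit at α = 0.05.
Chi-square goodness of fit test:
H₀: observed counts match expected distribution
H₁: observed counts differ from expected distribution
df = k - 1 = 4
χ² = Σ(O - E)²/E
   = (6 - 6.1)²/6.1 + (83 - 67.1)²/67.1 + (31 - 27.9)²/27.9 + (14 - 18.3)²/18.3 + (10 - 24.6)²/24.6
   = 0.002 + 3.768 + 0.344 + 1.010 + 8.665
   = 13.79
p-value = 0.0080

Since p-value < α = 0.05, we reject H₀.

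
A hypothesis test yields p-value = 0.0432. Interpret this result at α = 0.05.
Since p = 0.0432 < α = 0.05, reject H₀.
There is sufficient evidence to reject the null hypothesis; the result is statistically significant at the 0.05 level.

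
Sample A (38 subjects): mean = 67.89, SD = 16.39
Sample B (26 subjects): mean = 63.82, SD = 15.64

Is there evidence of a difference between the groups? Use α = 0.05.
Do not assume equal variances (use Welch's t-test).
Welch's two-sample t-test:
H₀: μ₁ = μ₂
H₁: μ₁ ≠ μ₂
s₁²/n₁ = 16.39²/38 = 7.0693,  s₂²/n₂ = 15.64²/26 = 9.4081
SE = √(s₁²/n₁ + s₂²/n₂) = √(7.0693 + 9.4081) = 4.0592
df (Welch-Satterthwaite) = (s₁²/n₁ + s₂²/n₂)² / [(s₁²/n₁)²/(n₁-1) + (s₂²/n₂)²/(n₂-1)] ≈ 55.51
t = (x̄₁ - x̄₂) / SE = (67.89 - 63.82) / 4.0592 = 4.07 / 4.0592 = 1.003
p-value = 0.3204

Since p-value > α = 0.05, we fail to reject H₀.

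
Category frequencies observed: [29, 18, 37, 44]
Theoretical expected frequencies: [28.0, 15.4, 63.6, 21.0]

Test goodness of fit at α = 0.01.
Chi-square goodness of fit test:
H₀: observed counts match expected distribution
H₁: observed counts differ from expected distribution
df = k - 1 = 3
χ² = Σ(O - E)²/E
   = (29 - 28.0)²/28.0 + (18 - 15.4)²/15.4 + (37 - 63.6)²/63.6 + (44 - 21.0)²/21.0
   = 0.036 + 0.439 + 11.125 + 25.190
   = 36.79
p-value < 0.0001

Since p-value < α = 0.01, we reject H₀.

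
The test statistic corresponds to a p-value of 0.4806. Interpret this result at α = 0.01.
Since p = 0.4806 > α = 0.01, fail to reject H₀.
There is insufficient evidence to reject the null hypothesis; the result is not statistically significant at the 0.01 level.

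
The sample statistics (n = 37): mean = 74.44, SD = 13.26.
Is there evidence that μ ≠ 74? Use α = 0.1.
One-sample t-test:
H₀: μ = 74
H₁: μ ≠ 74
df = n - 1 = 36
t = (x̄ - μ₀) / (s/√n) = (74.44 - 74) / (13.26/√37) = 0.202
p-value = 0.8412

Since p-value > α = 0.1, we fail to reject H₀.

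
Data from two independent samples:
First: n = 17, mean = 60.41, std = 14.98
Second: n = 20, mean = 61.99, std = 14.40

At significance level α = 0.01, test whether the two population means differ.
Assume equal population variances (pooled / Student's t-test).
Student's two-sample t-test (equal variances):
H₀: μ₁ = μ₂
H₁: μ₁ ≠ μ₂
df = n₁ + n₂ - 2 = 35
Pooled variance s_p² = [(n₁-1)s₁² + (n₂-1)s₂²] / (n₁ + n₂ - 2) = [(16)(14.98²) + (19)(14.40²)] / 35 = 215.1499
SE = √(s_p²(1/n₁ + 1/n₂)) = √(215.1499 × (1/17 + 1/20)) = 4.8387
t = (x̄₁ - x̄₂) / SE = (60.41 - 61.99) / 4.8387 = -1.58 / 4.8387 = -0.327
p-value = 0.7460

Since p-value > α = 0.01, we fail to reject H₀.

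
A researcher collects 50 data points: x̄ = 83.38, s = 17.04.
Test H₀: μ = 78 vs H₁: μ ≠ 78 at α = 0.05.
One-sample t-test:
H₀: μ = 78
H₁: μ ≠ 78
df = n - 1 = 49
t = (x̄ - μ₀) / (s/√n) = (83.38 - 78) / (17.04/√50) = 2.233
p-value = 0.0302

Since p-value < α = 0.05, we reject H₀.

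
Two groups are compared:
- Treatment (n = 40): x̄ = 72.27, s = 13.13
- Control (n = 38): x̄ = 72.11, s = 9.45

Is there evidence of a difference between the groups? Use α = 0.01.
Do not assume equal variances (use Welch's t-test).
Welch's two-sample t-test:
H₀: μ₁ = μ₂
H₁: μ₁ ≠ μ₂
s₁²/n₁ = 13.13²/40 = 4.3099,  s₂²/n₂ = 9.45²/38 = 2.3501
SE = √(s₁²/n₁ + s₂²/n₂) = √(4.3099 + 2.3501) = 2.5807
df (Welch-Satterthwaite) = (s₁²/n₁ + s₂²/n₂)² / [(s₁²/n₁)²/(n₁-1) + (s₂²/n₂)²/(n₂-1)] ≈ 70.91
t = (x̄₁ - x̄₂) / SE = (72.27 - 72.11) / 2.5807 = 0.16 / 2.5807 = 0.062
p-value = 0.9507

Since p-value > α = 0.01, we fail to reject H₀.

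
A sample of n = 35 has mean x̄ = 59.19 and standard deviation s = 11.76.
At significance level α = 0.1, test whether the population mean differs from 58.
One-sample t-test:
H₀: μ = 58
H₁: μ ≠ 58
df = n - 1 = 34
t = (x̄ - μ₀) / (s/√n) = (59.19 - 58) / (11.76/√35) = 0.599
p-value = 0.5534

Since p-value > α = 0.1, we fail to reject H₀.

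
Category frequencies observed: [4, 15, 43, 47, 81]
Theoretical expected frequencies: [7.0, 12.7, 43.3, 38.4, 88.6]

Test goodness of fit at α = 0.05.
Chi-square goodness of fit test:
H₀: observed counts match expected distribution
H₁: observed counts differ from expected distribution
df = k - 1 = 4
χ² = Σ(O - E)²/E
   = (4 - 7.0)²/7.0 + (15 - 12.7)²/12.7 + (43 - 43.3)²/43.3 + (47 - 38.4)²/38.4 + (81 - 88.6)²/88.6
   = 1.286 + 0.417 + 0.002 + 1.926 + 0.652
   = 4.28
p-value = 0.3691

Since p-value > α = 0.05, we fail to reject H₀.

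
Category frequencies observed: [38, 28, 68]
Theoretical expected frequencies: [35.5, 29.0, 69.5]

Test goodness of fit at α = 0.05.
Chi-square goodness of fit test:
H₀: observed counts match expected distribution
H₁: observed counts differ from expected distribution
df = k - 1 = 2
χ² = Σ(O - E)²/E
   = (38 - 35.5)²/35.5 + (28 - 29.0)²/29.0 + (68 - 69.5)²/69.5
   = 0.176 + 0.034 + 0.032
   = 0.24
p-value = 0.8856

Since p-value > α = 0.05, we fail to reject H₀.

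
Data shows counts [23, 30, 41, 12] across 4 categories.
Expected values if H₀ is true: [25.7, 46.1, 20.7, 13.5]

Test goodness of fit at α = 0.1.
Chi-square goodness of fit test:
H₀: observed counts match expected distribution
H₁: observed counts differ from expected distribution
df = k - 1 = 3
χ² = Σ(O - E)²/E
   = (23 - 25.7)²/25.7 + (30 - 46.1)²/46.1 + (41 - 20.7)²/20.7 + (12 - 13.5)²/13.5
   = 0.284 + 5.623 + 19.908 + 0.167
   = 25.98
p-value < 0.0001

Since p-value < α = 0.1, we reject H₀.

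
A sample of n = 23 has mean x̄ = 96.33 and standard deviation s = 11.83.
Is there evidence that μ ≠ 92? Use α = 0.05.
One-sample t-test:
H₀: μ = 92
H₁: μ ≠ 92
df = n - 1 = 22
t = (x̄ - μ₀) / (s/√n) = (96.33 - 92) / (11.83/√23) = 1.755
p-value = 0.0931

Since p-value > α = 0.05, we fail to reject H₀.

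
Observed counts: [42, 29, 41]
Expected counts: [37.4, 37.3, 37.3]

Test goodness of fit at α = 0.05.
Chi-square goodness of fit test:
H₀: observed counts match expected distribution
H₁: observed counts differ from expected distribution
df = k - 1 = 2
χ² = Σ(O - E)²/E
   = (42 - 37.4)²/37.4 + (29 - 37.3)²/37.3 + (41 - 37.3)²/37.3
   = 0.566 + 1.847 + 0.367
   = 2.78
p-value = 0.2491

Since p-value > α = 0.05, we fail to reject H₀.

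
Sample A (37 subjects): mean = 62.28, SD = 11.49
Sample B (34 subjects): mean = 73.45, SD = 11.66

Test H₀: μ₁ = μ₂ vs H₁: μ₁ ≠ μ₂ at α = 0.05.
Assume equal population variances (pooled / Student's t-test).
Student's two-sample t-test (equal variances):
H₀: μ₁ = μ₂
H₁: μ₁ ≠ μ₂
df = n₁ + n₂ - 2 = 69
Pooled variance s_p² = [(n₁-1)s₁² + (n₂-1)s₂²] / (n₁ + n₂ - 2) = [(36)(11.49²) + (33)(11.66²)] / 69 = 133.9023
SE = √(s_p²(1/n₁ + 1/n₂)) = √(133.9023 × (1/37 + 1/34)) = 2.7491
t = (x̄₁ - x̄₂) / SE = (62.28 - 73.45) / 2.7491 = -11.17 / 2.7491 = -4.063
p-value = 0.0001

Since p-value < α = 0.05, we reject H₀.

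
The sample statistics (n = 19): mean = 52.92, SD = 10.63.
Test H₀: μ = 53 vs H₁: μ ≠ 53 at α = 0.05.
One-sample t-test:
H₀: μ = 53
H₁: μ ≠ 53
df = n - 1 = 18
t = (x̄ - μ₀) / (s/√n) = (52.92 - 53) / (10.63/√19) = -0.033
p-value = 0.9742

Since p-value > α = 0.05, we fail to reject H₀.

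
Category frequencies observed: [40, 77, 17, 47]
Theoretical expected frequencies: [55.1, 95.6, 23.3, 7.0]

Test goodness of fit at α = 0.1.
Chi-square goodness of fit test:
H₀: observed counts match expected distribution
H₁: observed counts differ from expected distribution
df = k - 1 = 3
χ² = Σ(O - E)²/E
   = (40 - 55.1)²/55.1 + (77 - 95.6)²/95.6 + (17 - 23.3)²/23.3 + (47 - 7.0)²/7.0
   = 4.138 + 3.619 + 1.703 + 228.571
   = 238.03
p-value < 0.0001

Since p-value < α = 0.1, we reject H₀.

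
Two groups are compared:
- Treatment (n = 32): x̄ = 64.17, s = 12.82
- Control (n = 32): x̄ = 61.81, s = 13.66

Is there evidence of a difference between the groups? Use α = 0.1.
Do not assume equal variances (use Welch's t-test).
Welch's two-sample t-test:
H₀: μ₁ = μ₂
H₁: μ₁ ≠ μ₂
s₁²/n₁ = 12.82²/32 = 5.1360,  s₂²/n₂ = 13.66²/32 = 5.8311
SE = √(s₁²/n₁ + s₂²/n₂) = √(5.1360 + 5.8311) = 3.3117
df (Welch-Satterthwaite) = (s₁²/n₁ + s₂²/n₂)² / [(s₁²/n₁)²/(n₁-1) + (s₂²/n₂)²/(n₂-1)] ≈ 61.75
t = (x̄₁ - x̄₂) / SE = (64.17 - 61.81) / 3.3117 = 2.36 / 3.3117 = 0.713
p-value = 0.4788

Since p-value > α = 0.1, we fail to reject H₀.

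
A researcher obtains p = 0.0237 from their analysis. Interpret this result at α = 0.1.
Since p = 0.0237 < α = 0.1, reject H₀.
There is sufficient evidence to reject the null hypothesis; the result is statistically significant at the 0.1 level.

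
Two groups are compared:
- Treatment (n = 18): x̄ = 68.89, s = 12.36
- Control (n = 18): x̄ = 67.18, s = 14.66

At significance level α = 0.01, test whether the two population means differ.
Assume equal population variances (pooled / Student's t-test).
Student's two-sample t-test (equal variances):
H₀: μ₁ = μ₂
H₁: μ₁ ≠ μ₂
df = n₁ + n₂ - 2 = 34
Pooled variance s_p² = [(n₁-1)s₁² + (n₂-1)s₂²] / (n₁ + n₂ - 2) = [(17)(12.36²) + (17)(14.66²)] / 34 = 183.8426
SE = √(s_p²(1/n₁ + 1/n₂)) = √(183.8426 × (1/18 + 1/18)) = 4.5196
t = (x̄₁ - x̄₂) / SE = (68.89 - 67.18) / 4.5196 = 1.71 / 4.5196 = 0.378
p-value = 0.7075

Since p-value > α = 0.01, we fail to reject H₀.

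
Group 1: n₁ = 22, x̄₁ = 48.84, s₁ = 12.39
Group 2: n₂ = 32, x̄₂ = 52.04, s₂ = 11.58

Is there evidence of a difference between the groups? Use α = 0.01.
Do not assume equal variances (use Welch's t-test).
Welch's two-sample t-test:
H₀: μ₁ = μ₂
H₁: μ₁ ≠ μ₂
s₁²/n₁ = 12.39²/22 = 6.9778,  s₂²/n₂ = 11.58²/32 = 4.1905
SE = √(s₁²/n₁ + s₂²/n₂) = √(6.9778 + 4.1905) = 3.3419
df (Welch-Satterthwaite) = (s₁²/n₁ + s₂²/n₂)² / [(s₁²/n₁)²/(n₁-1) + (s₂²/n₂)²/(n₂-1)] ≈ 43.23
t = (x̄₁ - x̄₂) / SE = (48.84 - 52.04) / 3.3419 = -3.20 / 3.3419 = -0.958
p-value = 0.3436

Since p-value > α = 0.01, we fail to reject H₀.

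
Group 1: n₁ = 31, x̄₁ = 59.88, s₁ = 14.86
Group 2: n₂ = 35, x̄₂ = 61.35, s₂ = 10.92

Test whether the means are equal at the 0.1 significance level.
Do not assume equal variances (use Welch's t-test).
Welch's two-sample t-test:
H₀: μ₁ = μ₂
H₁: μ₁ ≠ μ₂
s₁²/n₁ = 14.86²/31 = 7.1232,  s₂²/n₂ = 10.92²/35 = 3.4070
SE = √(s₁²/n₁ + s₂²/n₂) = √(7.1232 + 3.4070) = 3.2450
df (Welch-Satterthwaite) = (s₁²/n₁ + s₂²/n₂)² / [(s₁²/n₁)²/(n₁-1) + (s₂²/n₂)²/(n₂-1)] ≈ 54.55
t = (x̄₁ - x̄₂) / SE = (59.88 - 61.35) / 3.2450 = -1.47 / 3.2450 = -0.453
p-value = 0.6523

Since p-value > α = 0.1, we fail to reject H₀.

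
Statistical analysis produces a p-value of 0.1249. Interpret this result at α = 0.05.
Since p = 0.1249 > α = 0.05, fail to reject H₀.
There is insufficient evidence to reject the null hypothesis; the result is not statistically significant at the 0.05 level.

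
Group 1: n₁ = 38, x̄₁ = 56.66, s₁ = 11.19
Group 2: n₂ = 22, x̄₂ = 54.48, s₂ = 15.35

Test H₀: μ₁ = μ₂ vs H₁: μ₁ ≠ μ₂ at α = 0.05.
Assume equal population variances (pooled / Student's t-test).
Student's two-sample t-test (equal variances):
H₀: μ₁ = μ₂
H₁: μ₁ ≠ μ₂
df = n₁ + n₂ - 2 = 58
Pooled variance s_p² = [(n₁-1)s₁² + (n₂-1)s₂²] / (n₁ + n₂ - 2) = [(37)(11.19²) + (21)(15.35²)] / 58 = 165.1908
SE = √(s_p²(1/n₁ + 1/n₂)) = √(165.1908 × (1/38 + 1/22)) = 3.4432
t = (x̄₁ - x̄₂) / SE = (56.66 - 54.48) / 3.4432 = 2.18 / 3.4432 = 0.633
p-value = 0.5291

Since p-value > α = 0.05, we fail to reject H₀.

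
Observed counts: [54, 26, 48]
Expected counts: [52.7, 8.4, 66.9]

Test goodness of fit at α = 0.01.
Chi-square goodness of fit test:
H₀: observed counts match expected distribution
H₁: observed counts differ from expected distribution
df = k - 1 = 2
χ² = Σ(O - E)²/E
   = (54 - 52.7)²/52.7 + (26 - 8.4)²/8.4 + (48 - 66.9)²/66.9
   = 0.032 + 36.876 + 5.339
   = 42.25
p-value < 0.0001

Since p-value < α = 0.01, we reject H₀.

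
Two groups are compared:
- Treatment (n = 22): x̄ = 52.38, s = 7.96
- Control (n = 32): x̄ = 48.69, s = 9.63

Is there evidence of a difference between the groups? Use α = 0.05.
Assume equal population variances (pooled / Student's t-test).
Student's two-sample t-test (equal variances):
H₀: μ₁ = μ₂
H₁: μ₁ ≠ μ₂
df = n₁ + n₂ - 2 = 52
Pooled variance s_p² = [(n₁-1)s₁² + (n₂-1)s₂²] / (n₁ + n₂ - 2) = [(21)(7.96²) + (31)(9.63²)] / 52 = 80.8738
SE = √(s_p²(1/n₁ + 1/n₂)) = √(80.8738 × (1/22 + 1/32)) = 2.4907
t = (x̄₁ - x̄₂) / SE = (52.38 - 48.69) / 2.4907 = 3.69 / 2.4907 = 1.482
p-value = 0.1445

Since p-value > α = 0.05, we fail to reject H₀.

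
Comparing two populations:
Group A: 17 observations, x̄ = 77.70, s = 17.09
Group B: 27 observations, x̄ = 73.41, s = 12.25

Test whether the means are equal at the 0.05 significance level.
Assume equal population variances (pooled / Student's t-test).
Student's two-sample t-test (equal variances):
H₀: μ₁ = μ₂
H₁: μ₁ ≠ μ₂
df = n₁ + n₂ - 2 = 42
Pooled variance s_p² = [(n₁-1)s₁² + (n₂-1)s₂²] / (n₁ + n₂ - 2) = [(16)(17.09²) + (26)(12.25²)] / 42 = 204.1599
SE = √(s_p²(1/n₁ + 1/n₂)) = √(204.1599 × (1/17 + 1/27)) = 4.4239
t = (x̄₁ - x̄₂) / SE = (77.70 - 73.41) / 4.4239 = 4.29 / 4.4239 = 0.970
p-value = 0.3377

Since p-value > α = 0.05, we fail to reject H₀.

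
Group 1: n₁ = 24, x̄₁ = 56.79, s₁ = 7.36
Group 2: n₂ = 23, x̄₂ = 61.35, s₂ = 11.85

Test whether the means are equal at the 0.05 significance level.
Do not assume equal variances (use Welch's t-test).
Welch's two-sample t-test:
H₀: μ₁ = μ₂
H₁: μ₁ ≠ μ₂
s₁²/n₁ = 7.36²/24 = 2.2571,  s₂²/n₂ = 11.85²/23 = 6.1053
SE = √(s₁²/n₁ + s₂²/n₂) = √(2.2571 + 6.1053) = 2.8918
df (Welch-Satterthwaite) = (s₁²/n₁ + s₂²/n₂)² / [(s₁²/n₁)²/(n₁-1) + (s₂²/n₂)²/(n₂-1)] ≈ 36.50
t = (x̄₁ - x̄₂) / SE = (56.79 - 61.35) / 2.8918 = -4.56 / 2.8918 = -1.577
p-value = 0.1235

Since p-value > α = 0.05, we fail to reject H₀.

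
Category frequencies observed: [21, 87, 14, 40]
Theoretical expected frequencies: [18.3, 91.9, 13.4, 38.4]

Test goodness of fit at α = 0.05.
Chi-square goodness of fit test:
H₀: observed counts match expected distribution
H₁: observed counts differ from expected distribution
df = k - 1 = 3
χ² = Σ(O - E)²/E
   = (21 - 18.3)²/18.3 + (87 - 91.9)²/91.9 + (14 - 13.4)²/13.4 + (40 - 38.4)²/38.4
   = 0.398 + 0.261 + 0.027 + 0.067
   = 0.75
p-value = 0.8606

Since p-value > α = 0.05, we fail to reject H₀.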